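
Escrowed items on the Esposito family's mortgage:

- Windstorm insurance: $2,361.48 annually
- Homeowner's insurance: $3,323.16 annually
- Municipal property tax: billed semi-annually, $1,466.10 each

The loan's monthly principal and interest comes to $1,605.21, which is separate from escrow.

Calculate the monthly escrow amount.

Windstorm insurance: $2,361.48 per year
Homeowner's insurance: $3,323.16 per year
Municipal property tax: $1,466.10 × 2 = $2,932.20 per year
Total annual escrow = $2,361.48 + $3,323.16 + $2,932.20 = $8,616.84
Monthly = $8,616.84 ÷ 12 = $718.07

$718.07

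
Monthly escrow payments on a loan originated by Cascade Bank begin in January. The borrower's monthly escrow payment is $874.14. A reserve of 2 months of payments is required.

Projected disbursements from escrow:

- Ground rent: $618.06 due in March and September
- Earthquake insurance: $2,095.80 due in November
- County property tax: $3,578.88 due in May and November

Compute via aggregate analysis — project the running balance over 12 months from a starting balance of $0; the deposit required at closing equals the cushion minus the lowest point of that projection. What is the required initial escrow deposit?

Cushion = 2 × $874.14 = $1,748.28
Trial balance (start $0, +$874.14 each month, − disbursements):
  Jan: +$874.14 → $874.14
  Feb: +$874.14 → $1,748.28
  Mar: +$874.14 − $618.06 → $2,004.36
  Apr: +$874.14 → $2,878.50
  May: +$874.14 − $3,578.88 → $173.76
  Jun: +$874.14 → $1,047.90
  Jul: +$874.14 → $1,922.04
  Aug: +$874.14 → $2,796.18
  Sep: +$874.14 − $618.06 → $3,052.26
  Oct: +$874.14 → $3,926.40
  Nov: +$874.14 − $5,674.68 → -$874.14
  Dec: +$874.14 → $0.00
Lowest trial balance = -$874.14 (Nov)
Initial deposit = cushion − low point = $1,748.28 − (-$874.14) = $2,622.42

$2,622.42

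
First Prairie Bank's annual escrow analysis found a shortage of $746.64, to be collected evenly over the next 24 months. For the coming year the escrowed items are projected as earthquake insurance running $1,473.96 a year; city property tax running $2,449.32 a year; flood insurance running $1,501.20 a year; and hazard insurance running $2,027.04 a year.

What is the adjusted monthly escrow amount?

$652.07

Earthquake insurance: $1,473.96 annually
City property tax: $2,449.32 annually
Flood insurance: $1,501.20 annually
Hazard insurance: $2,027.04 annually
Total annual escrow = $7,451.52
Monthly escrow = $7,451.52 / 12 = $620.96
Shortage per month = $746.64 ÷ 24 = $31.11
New monthly escrow = $620.96 + $31.11 = $652.07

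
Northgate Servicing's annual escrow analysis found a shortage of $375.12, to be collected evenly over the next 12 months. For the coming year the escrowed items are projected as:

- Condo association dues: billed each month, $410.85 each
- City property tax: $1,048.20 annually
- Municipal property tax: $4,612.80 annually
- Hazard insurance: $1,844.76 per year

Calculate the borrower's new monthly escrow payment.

$1,067.59

Condo association dues = $410.85 × 12 = $4,930.20/yr
City property tax = $1,048.20/yr
Municipal property tax = $4,612.80/yr
Hazard insurance = $1,844.76/yr
Annual escrow total = $4,930.20 + $1,048.20 + $4,612.80 + $1,844.76 = $12,435.96
Monthly = $12,435.96 / 12 = $1,036.33
Shortage per month = $375.12 ÷ 12 = $31.26
Adjusted monthly = $1,036.33 + $31.26 = $1,067.59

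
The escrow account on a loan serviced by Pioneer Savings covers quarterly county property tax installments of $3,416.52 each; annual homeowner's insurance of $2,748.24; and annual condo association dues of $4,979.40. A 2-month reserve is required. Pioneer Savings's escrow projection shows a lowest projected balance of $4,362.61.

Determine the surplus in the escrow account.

$796.99

County property tax: $3,416.52 × 4 = $13,666.08 per year
Homeowner's insurance: $2,748.24 per year
Condo association dues: $4,979.40 per year
Total annual escrow = $21,393.72
Monthly escrow = $21,393.72 / 12 = $1,782.81
Cushion = 2 × $1,782.81 = $3,565.62
Excess over cushion: $4,362.61 − $3,565.62 = $796.99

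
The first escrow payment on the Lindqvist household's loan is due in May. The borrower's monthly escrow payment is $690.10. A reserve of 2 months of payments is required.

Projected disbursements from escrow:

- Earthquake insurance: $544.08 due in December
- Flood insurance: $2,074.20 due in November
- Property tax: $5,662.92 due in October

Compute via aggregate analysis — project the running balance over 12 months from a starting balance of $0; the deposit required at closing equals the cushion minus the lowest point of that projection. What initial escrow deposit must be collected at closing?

$4,286.62

Cushion = 2 × $690.10 = $1,380.20
Trial balance (start $0, +$690.10 each month, − disbursements):
  May: +$690.10 → $690.10
  Jun: +$690.10 → $1,380.20
  Jul: +$690.10 → $2,070.30
  Aug: +$690.10 → $2,760.40
  Sep: +$690.10 → $3,450.50
  Oct: +$690.10 − $5,662.92 → -$1,522.32
  Nov: +$690.10 − $2,074.20 → -$2,906.42
  Dec: +$690.10 − $544.08 → -$2,760.40
  Jan: +$690.10 → -$2,070.30
  Feb: +$690.10 → -$1,380.20
  Mar: +$690.10 → -$690.10
  Apr: +$690.10 → $0.00
Lowest trial balance = -$2,906.42 (Nov)
Initial deposit = cushion − low point = $1,380.20 − (-$2,906.42) = $4,286.62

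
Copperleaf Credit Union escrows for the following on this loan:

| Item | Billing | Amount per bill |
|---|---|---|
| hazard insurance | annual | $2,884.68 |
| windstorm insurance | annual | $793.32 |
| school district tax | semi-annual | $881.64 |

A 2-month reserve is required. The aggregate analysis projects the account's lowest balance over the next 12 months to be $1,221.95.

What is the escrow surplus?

$315.07

Hazard insurance — $2,884.68 per year
Windstorm insurance — $793.32 per year
School district tax — $881.64 × 2 = $1,763.28 per year
Total annual escrow = $2,884.68 + $793.32 + $1,763.28 = $5,441.28
Monthly = $5,441.28 ÷ 12 = $453.44
Cushion = 2 × $453.44 = $906.88
Excess over cushion: $1,221.95 − $906.88 = $315.07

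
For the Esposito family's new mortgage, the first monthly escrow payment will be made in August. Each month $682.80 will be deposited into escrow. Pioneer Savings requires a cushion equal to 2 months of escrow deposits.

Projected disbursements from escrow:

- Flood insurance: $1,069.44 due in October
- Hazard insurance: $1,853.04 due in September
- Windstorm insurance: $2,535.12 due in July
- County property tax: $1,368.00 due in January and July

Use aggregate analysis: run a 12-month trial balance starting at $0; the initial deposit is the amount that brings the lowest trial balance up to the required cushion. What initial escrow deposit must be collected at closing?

$2,239.68

Cushion = 2 × $682.80 = $1,365.60
Trial balance (start $0, +$682.80 each month, − disbursements):
  Aug: +$682.80 → $682.80
  Sep: +$682.80 − $1,853.04 → -$487.44
  Oct: +$682.80 − $1,069.44 → -$874.08
  Nov: +$682.80 → -$191.28
  Dec: +$682.80 → $491.52
  Jan: +$682.80 − $1,368.00 → -$193.68
  Feb: +$682.80 → $489.12
  Mar: +$682.80 → $1,171.92
  Apr: +$682.80 → $1,854.72
  May: +$682.80 → $2,537.52
  Jun: +$682.80 → $3,220.32
  Jul: +$682.80 − $3,903.12 → $0.00
Lowest trial balance = -$874.08 (Oct)
Initial deposit = cushion − low point = $1,365.60 − (-$874.08) = $2,239.68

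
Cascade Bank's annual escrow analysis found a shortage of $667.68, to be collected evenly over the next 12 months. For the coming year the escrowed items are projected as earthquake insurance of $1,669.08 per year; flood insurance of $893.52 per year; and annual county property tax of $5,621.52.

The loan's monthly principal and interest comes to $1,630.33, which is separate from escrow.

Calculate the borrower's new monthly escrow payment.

Earthquake insurance = $1,669.08/yr
Flood insurance = $893.52/yr
County property tax = $5,621.52/yr
Combined annual = $1,669.08 + $893.52 + $5,621.52 = $8,184.12
Per month = $8,184.12 ÷ 12 = $682.01
Shortage per month = $667.68 ÷ 12 = $55.64
Adjusted monthly = $682.01 + $55.64 = $737.65

$737.65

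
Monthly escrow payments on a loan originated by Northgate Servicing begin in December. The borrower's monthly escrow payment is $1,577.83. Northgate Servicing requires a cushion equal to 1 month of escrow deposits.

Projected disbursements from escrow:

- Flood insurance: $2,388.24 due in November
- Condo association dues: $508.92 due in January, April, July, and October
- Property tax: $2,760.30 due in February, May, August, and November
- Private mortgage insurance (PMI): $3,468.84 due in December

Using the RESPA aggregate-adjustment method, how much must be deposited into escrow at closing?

$3,582.40

Cushion = 1 × $1,577.83 = $1,577.83
Trial balance (start $0, +$1,577.83 each month, − disbursements):
  Dec: +$1,577.83 − $3,468.84 → -$1,891.01
  Jan: +$1,577.83 − $508.92 → -$822.10
  Feb: +$1,577.83 − $2,760.30 → -$2,004.57
  Mar: +$1,577.83 → -$426.74
  Apr: +$1,577.83 − $508.92 → $642.17
  May: +$1,577.83 − $2,760.30 → -$540.30
  Jun: +$1,577.83 → $1,037.53
  Jul: +$1,577.83 − $508.92 → $2,106.44
  Aug: +$1,577.83 − $2,760.30 → $923.97
  Sep: +$1,577.83 → $2,501.80
  Oct: +$1,577.83 − $508.92 → $3,570.71
  Nov: +$1,577.83 − $5,148.54 → $0.00
Lowest trial balance = -$2,004.57 (Feb)
Initial deposit = cushion − low point = $1,577.83 − (-$2,004.57) = $3,582.40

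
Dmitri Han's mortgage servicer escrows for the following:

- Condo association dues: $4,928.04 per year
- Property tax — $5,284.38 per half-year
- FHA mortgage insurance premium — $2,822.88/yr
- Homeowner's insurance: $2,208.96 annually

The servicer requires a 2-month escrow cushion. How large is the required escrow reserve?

Condo association dues: $4,928.04/yr
Property tax: $5,284.38 × 2 = $10,568.76/yr
FHA mortgage insurance premium: $2,822.88/yr
Homeowner's insurance: $2,208.96/yr
Total annual escrow = $20,528.64
Monthly escrow = $20,528.64 ÷ 12 = $1,710.72
Cushion = 2 × $1,710.72 = $3,421.44

$3,421.44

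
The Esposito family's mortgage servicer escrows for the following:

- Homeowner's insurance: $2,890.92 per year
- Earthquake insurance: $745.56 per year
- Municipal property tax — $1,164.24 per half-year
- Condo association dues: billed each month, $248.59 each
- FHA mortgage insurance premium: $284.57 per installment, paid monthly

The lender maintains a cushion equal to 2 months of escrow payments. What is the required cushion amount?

$2,060.48

Homeowner's insurance: $2,890.92
Earthquake insurance: $745.56
Municipal property tax: $1,164.24 × 2 = $2,328.48
Condo association dues: $248.59 × 12 = $2,983.08
FHA mortgage insurance premium: $284.57 × 12 = $3,414.84
Total annual escrow = $12,362.88
Monthly = $12,362.88 ÷ 12 = $1,030.24
Reserve = 2 × $1,030.24 = $2,060.48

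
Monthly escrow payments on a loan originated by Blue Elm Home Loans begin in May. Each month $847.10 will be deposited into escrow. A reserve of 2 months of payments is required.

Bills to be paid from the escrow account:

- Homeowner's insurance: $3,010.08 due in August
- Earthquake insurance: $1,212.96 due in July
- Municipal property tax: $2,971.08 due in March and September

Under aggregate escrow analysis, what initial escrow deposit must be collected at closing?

$4,652.82

Cushion = 2 × $847.10 = $1,694.20
Trial balance (start $0, +$847.10 each month, − disbursements):
  May: +$847.10 → $847.10
  Jun: +$847.10 → $1,694.20
  Jul: +$847.10 − $1,212.96 → $1,328.34
  Aug: +$847.10 − $3,010.08 → -$834.64
  Sep: +$847.10 − $2,971.08 → -$2,958.62
  Oct: +$847.10 → -$2,111.52
  Nov: +$847.10 → -$1,264.42
  Dec: +$847.10 → -$417.32
  Jan: +$847.10 → $429.78
  Feb: +$847.10 → $1,276.88
  Mar: +$847.10 − $2,971.08 → -$847.10
  Apr: +$847.10 → $0.00
Lowest trial balance = -$2,958.62 (Sep)
Initial deposit = cushion − low point = $1,694.20 − (-$2,958.62) = $4,652.82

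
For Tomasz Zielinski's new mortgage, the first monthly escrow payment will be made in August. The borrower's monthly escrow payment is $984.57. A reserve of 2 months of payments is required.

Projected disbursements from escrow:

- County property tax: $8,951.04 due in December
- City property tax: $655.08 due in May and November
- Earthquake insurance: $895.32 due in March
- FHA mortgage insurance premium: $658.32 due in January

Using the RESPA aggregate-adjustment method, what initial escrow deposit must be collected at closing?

Cushion = 2 × $984.57 = $1,969.14
Trial balance (start $0, +$984.57 each month, − disbursements):
  Aug: +$984.57 → $984.57
  Sep: +$984.57 → $1,969.14
  Oct: +$984.57 → $2,953.71
  Nov: +$984.57 − $655.08 → $3,283.20
  Dec: +$984.57 − $8,951.04 → -$4,683.27
  Jan: +$984.57 − $658.32 → -$4,357.02
  Feb: +$984.57 → -$3,372.45
  Mar: +$984.57 − $895.32 → -$3,283.20
  Apr: +$984.57 → -$2,298.63
  May: +$984.57 − $655.08 → -$1,969.14
  Jun: +$984.57 → -$984.57
  Jul: +$984.57 → $0.00
Lowest trial balance = -$4,683.27 (Dec)
Initial deposit = cushion − low point = $1,969.14 − (-$4,683.27) = $6,652.41

$6,652.41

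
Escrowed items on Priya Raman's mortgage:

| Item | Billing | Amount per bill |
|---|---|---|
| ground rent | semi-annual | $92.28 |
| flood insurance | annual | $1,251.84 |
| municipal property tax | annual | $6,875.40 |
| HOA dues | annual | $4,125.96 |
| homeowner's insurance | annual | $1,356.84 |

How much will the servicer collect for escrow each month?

Ground rent = $92.28 × 2 = $184.56 annually
Flood insurance = $1,251.84 annually
Municipal property tax = $6,875.40 annually
HOA dues = $4,125.96 annually
Homeowner's insurance = $1,356.84 annually
Annual escrow total = $13,794.60
Monthly = $13,794.60 / 12 = $1,149.55

$1,149.55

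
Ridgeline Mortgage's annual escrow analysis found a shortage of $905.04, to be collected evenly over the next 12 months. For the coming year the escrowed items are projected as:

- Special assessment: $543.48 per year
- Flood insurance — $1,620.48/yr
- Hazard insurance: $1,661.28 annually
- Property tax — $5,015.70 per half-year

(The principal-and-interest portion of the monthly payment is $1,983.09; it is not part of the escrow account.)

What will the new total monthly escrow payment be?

Special assessment — $543.48/yr
Flood insurance — $1,620.48/yr
Hazard insurance — $1,661.28/yr
Property tax — $5,015.70 × 2 = $10,031.40/yr
Total per year = $543.48 + $1,620.48 + $1,661.28 + $10,031.40 = $13,856.64
Monthly = $13,856.64 / 12 = $1,154.72
Shortage spread = $905.04 / 12 = $75.42/mo
New monthly escrow = $1,154.72 + $75.42 = $1,230.14

$1,230.14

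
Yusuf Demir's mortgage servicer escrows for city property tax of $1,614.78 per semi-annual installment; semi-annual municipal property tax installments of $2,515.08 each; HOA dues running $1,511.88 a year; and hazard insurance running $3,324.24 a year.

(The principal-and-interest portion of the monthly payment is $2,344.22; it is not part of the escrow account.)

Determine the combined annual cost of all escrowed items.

City property tax — $1,614.78 × 2 = $3,229.56
Municipal property tax — $2,515.08 × 2 = $5,030.16
HOA dues — $1,511.88
Hazard insurance — $3,324.24
Combined annual = $3,229.56 + $5,030.16 + $1,511.88 + $3,324.24 = $13,095.84

$13,095.84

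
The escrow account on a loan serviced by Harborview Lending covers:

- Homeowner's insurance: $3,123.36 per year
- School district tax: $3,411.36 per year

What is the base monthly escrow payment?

Homeowner's insurance: $3,123.36 per year
School district tax: $3,411.36 per year
Total annual escrow = $6,534.72
Monthly escrow = $6,534.72 / 12 = $544.56

$544.56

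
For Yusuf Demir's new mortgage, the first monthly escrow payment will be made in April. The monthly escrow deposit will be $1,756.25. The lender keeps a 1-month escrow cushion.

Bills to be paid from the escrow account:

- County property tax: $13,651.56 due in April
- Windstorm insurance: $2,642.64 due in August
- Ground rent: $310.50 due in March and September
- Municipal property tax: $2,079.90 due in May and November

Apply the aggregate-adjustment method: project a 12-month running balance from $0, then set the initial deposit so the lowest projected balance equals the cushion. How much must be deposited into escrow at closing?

$13,975.21

Cushion = 1 × $1,756.25 = $1,756.25
Trial balance (start $0, +$1,756.25 each month, − disbursements):
  Apr: +$1,756.25 − $13,651.56 → -$11,895.31
  May: +$1,756.25 − $2,079.90 → -$12,218.96
  Jun: +$1,756.25 → -$10,462.71
  Jul: +$1,756.25 → -$8,706.46
  Aug: +$1,756.25 − $2,642.64 → -$9,592.85
  Sep: +$1,756.25 − $310.50 → -$8,147.10
  Oct: +$1,756.25 → -$6,390.85
  Nov: +$1,756.25 − $2,079.90 → -$6,714.50
  Dec: +$1,756.25 → -$4,958.25
  Jan: +$1,756.25 → -$3,202.00
  Feb: +$1,756.25 → -$1,445.75
  Mar: +$1,756.25 − $310.50 → $0.00
Lowest trial balance = -$12,218.96 (May)
Initial deposit = cushion − low point = $1,756.25 − (-$12,218.96) = $13,975.21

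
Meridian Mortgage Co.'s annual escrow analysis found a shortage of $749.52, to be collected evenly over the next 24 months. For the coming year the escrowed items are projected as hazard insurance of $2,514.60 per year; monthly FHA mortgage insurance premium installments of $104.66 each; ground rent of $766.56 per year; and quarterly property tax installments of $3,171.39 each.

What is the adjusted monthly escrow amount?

$1,466.45

Hazard insurance = $2,514.60/yr
FHA mortgage insurance premium = $104.66 × 12 = $1,255.92/yr
Ground rent = $766.56/yr
Property tax = $3,171.39 × 4 = $12,685.56/yr
Total per year = $2,514.60 + $1,255.92 + $766.56 + $12,685.56 = $17,222.64
Monthly escrow = $17,222.64 ÷ 12 = $1,435.22
Shortage per month = $749.52 ÷ 24 = $31.23
New monthly escrow = $1,435.22 + $31.23 = $1,466.45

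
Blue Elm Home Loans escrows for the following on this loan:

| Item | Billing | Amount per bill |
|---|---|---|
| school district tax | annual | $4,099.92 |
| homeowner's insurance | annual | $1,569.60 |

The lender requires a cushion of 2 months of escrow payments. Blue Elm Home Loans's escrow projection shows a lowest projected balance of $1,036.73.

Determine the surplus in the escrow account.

$91.81

School district tax: $4,099.92
Homeowner's insurance: $1,569.60
Yearly total = $5,669.52
Monthly escrow = $5,669.52 / 12 = $472.46
Required cushion = 2 × $472.46 = $944.92
Excess over cushion: $1,036.73 − $944.92 = $91.81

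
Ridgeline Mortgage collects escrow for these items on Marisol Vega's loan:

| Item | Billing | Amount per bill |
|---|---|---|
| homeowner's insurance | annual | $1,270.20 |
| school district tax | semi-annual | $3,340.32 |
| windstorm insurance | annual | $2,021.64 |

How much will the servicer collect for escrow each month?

$831.04

Homeowner's insurance — $1,270.20
School district tax — $3,340.32 × 2 = $6,680.64
Windstorm insurance — $2,021.64
Yearly total = $9,972.48
Per month = $9,972.48 ÷ 12 = $831.04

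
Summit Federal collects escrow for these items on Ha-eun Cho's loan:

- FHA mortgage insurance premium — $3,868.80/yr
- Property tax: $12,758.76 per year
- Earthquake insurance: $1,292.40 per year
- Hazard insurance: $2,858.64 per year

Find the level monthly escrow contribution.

FHA mortgage insurance premium: $3,868.80
Property tax: $12,758.76
Earthquake insurance: $1,292.40
Hazard insurance: $2,858.64
Total per year = $20,778.60
Monthly = $20,778.60 / 12 = $1,731.55

$1,731.55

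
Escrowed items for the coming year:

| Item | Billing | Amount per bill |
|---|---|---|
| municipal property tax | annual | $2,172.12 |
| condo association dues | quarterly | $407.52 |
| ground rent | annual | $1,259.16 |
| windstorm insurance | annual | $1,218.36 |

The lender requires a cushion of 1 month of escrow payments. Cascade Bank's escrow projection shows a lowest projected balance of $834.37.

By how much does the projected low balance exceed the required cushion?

Municipal property tax = $2,172.12/yr
Condo association dues = $407.52 × 4 = $1,630.08/yr
Ground rent = $1,259.16/yr
Windstorm insurance = $1,218.36/yr
Annual escrow total = $6,279.72
Monthly = $6,279.72 ÷ 12 = $523.31
Required reserve = 1 × $523.31 = $523.31
Surplus = $834.37 − $523.31 = $311.06

$311.06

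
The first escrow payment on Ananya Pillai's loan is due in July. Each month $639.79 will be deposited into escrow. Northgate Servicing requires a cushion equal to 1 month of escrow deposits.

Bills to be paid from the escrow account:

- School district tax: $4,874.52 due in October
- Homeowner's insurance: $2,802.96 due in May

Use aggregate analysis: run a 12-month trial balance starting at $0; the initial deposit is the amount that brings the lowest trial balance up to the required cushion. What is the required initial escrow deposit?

$2,955.15

Cushion = 1 × $639.79 = $639.79
Trial balance (start $0, +$639.79 each month, − disbursements):
  Jul: +$639.79 → $639.79
  Aug: +$639.79 → $1,279.58
  Sep: +$639.79 → $1,919.37
  Oct: +$639.79 − $4,874.52 → -$2,315.36
  Nov: +$639.79 → -$1,675.57
  Dec: +$639.79 → -$1,035.78
  Jan: +$639.79 → -$395.99
  Feb: +$639.79 → $243.80
  Mar: +$639.79 → $883.59
  Apr: +$639.79 → $1,523.38
  May: +$639.79 − $2,802.96 → -$639.79
  Jun: +$639.79 → $0.00
Lowest trial balance = -$2,315.36 (Oct)
Initial deposit = cushion − low point = $639.79 − (-$2,315.36) = $2,955.15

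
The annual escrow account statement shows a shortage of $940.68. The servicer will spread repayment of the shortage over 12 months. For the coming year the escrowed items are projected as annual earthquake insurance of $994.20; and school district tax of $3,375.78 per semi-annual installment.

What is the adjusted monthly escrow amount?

$723.87

Earthquake insurance: $994.20 annually
School district tax: $3,375.78 × 2 = $6,751.56 annually
Total annual escrow = $7,745.76
Monthly = $7,745.76 / 12 = $645.48
Monthly shortage recovery: $940.68 ÷ 12 = $78.39
New monthly escrow = $645.48 + $78.39 = $723.87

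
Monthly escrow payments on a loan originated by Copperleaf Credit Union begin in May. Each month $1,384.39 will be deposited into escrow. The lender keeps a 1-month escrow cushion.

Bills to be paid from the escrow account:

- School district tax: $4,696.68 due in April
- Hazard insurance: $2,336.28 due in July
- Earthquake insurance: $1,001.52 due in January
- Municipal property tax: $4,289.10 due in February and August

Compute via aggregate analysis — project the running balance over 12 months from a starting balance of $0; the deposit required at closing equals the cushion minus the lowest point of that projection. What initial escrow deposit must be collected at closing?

Cushion = 1 × $1,384.39 = $1,384.39
Trial balance (start $0, +$1,384.39 each month, − disbursements):
  May: +$1,384.39 → $1,384.39
  Jun: +$1,384.39 → $2,768.78
  Jul: +$1,384.39 − $2,336.28 → $1,816.89
  Aug: +$1,384.39 − $4,289.10 → -$1,087.82
  Sep: +$1,384.39 → $296.57
  Oct: +$1,384.39 → $1,680.96
  Nov: +$1,384.39 → $3,065.35
  Dec: +$1,384.39 → $4,449.74
  Jan: +$1,384.39 − $1,001.52 → $4,832.61
  Feb: +$1,384.39 − $4,289.10 → $1,927.90
  Mar: +$1,384.39 → $3,312.29
  Apr: +$1,384.39 − $4,696.68 → $0.00
Lowest trial balance = -$1,087.82 (Aug)
Initial deposit = cushion − low point = $1,384.39 − (-$1,087.82) = $2,472.21

$2,472.21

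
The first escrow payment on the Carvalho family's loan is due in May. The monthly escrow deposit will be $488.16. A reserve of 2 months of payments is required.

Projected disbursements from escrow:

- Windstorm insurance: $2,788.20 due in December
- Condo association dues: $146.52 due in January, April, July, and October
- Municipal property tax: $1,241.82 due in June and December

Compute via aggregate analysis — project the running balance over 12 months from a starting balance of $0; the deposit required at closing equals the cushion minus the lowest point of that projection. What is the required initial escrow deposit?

Cushion = 2 × $488.16 = $976.32
Trial balance (start $0, +$488.16 each month, − disbursements):
  May: +$488.16 → $488.16
  Jun: +$488.16 − $1,241.82 → -$265.50
  Jul: +$488.16 − $146.52 → $76.14
  Aug: +$488.16 → $564.30
  Sep: +$488.16 → $1,052.46
  Oct: +$488.16 − $146.52 → $1,394.10
  Nov: +$488.16 → $1,882.26
  Dec: +$488.16 − $4,030.02 → -$1,659.60
  Jan: +$488.16 − $146.52 → -$1,317.96
  Feb: +$488.16 → -$829.80
  Mar: +$488.16 → -$341.64
  Apr: +$488.16 − $146.52 → $0.00
Lowest trial balance = -$1,659.60 (Dec)
Initial deposit = cushion − low point = $976.32 − (-$1,659.60) = $2,635.92

$2,635.92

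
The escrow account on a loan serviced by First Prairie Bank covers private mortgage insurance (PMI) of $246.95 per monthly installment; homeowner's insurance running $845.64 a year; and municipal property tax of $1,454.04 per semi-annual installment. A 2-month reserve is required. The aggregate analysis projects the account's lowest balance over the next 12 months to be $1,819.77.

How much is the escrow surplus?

$700.25

Private mortgage insurance (PMI) — $246.95 × 12 = $2,963.40
Homeowner's insurance — $845.64
Municipal property tax — $1,454.04 × 2 = $2,908.08
Total annual escrow = $6,717.12
Monthly = $6,717.12 / 12 = $559.76
Cushion = 2 × $559.76 = $1,119.52
Surplus = $1,819.77 − $1,119.52 = $700.25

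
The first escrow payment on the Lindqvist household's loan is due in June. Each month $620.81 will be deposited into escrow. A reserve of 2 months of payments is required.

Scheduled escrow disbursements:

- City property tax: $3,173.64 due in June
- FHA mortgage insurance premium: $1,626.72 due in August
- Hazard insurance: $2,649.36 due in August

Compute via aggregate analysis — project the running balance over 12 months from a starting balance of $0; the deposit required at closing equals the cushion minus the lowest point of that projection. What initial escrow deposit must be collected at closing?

Cushion = 2 × $620.81 = $1,241.62
Trial balance (start $0, +$620.81 each month, − disbursements):
  Jun: +$620.81 − $3,173.64 → -$2,552.83
  Jul: +$620.81 → -$1,932.02
  Aug: +$620.81 − $4,276.08 → -$5,587.29
  Sep: +$620.81 → -$4,966.48
  Oct: +$620.81 → -$4,345.67
  Nov: +$620.81 → -$3,724.86
  Dec: +$620.81 → -$3,104.05
  Jan: +$620.81 → -$2,483.24
  Feb: +$620.81 → -$1,862.43
  Mar: +$620.81 → -$1,241.62
  Apr: +$620.81 → -$620.81
  May: +$620.81 → $0.00
Lowest trial balance = -$5,587.29 (Aug)
Initial deposit = cushion − low point = $1,241.62 − (-$5,587.29) = $6,828.91

$6,828.91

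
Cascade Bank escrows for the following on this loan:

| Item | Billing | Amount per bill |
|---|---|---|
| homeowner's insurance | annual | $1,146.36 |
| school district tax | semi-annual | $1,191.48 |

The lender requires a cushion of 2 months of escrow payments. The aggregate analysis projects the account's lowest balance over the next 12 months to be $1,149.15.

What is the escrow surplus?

$560.93

Homeowner's insurance: $1,146.36 per year
School district tax: $1,191.48 × 2 = $2,382.96 per year
Total per year = $3,529.32
Monthly = $3,529.32 ÷ 12 = $294.11
Required reserve = 2 × $294.11 = $588.22
Excess over cushion: $1,149.15 − $588.22 = $560.93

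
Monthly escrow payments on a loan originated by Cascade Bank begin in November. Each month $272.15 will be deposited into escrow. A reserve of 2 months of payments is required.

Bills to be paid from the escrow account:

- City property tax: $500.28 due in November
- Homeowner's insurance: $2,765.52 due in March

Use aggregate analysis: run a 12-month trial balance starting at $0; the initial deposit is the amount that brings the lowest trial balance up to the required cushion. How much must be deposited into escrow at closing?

$2,449.35

Cushion = 2 × $272.15 = $544.30
Trial balance (start $0, +$272.15 each month, − disbursements):
  Nov: +$272.15 − $500.28 → -$228.13
  Dec: +$272.15 → $44.02
  Jan: +$272.15 → $316.17
  Feb: +$272.15 → $588.32
  Mar: +$272.15 − $2,765.52 → -$1,905.05
  Apr: +$272.15 → -$1,632.90
  May: +$272.15 → -$1,360.75
  Jun: +$272.15 → -$1,088.60
  Jul: +$272.15 → -$816.45
  Aug: +$272.15 → -$544.30
  Sep: +$272.15 → -$272.15
  Oct: +$272.15 → $0.00
Lowest trial balance = -$1,905.05 (Mar)
Initial deposit = cushion − low point = $544.30 − (-$1,905.05) = $2,449.35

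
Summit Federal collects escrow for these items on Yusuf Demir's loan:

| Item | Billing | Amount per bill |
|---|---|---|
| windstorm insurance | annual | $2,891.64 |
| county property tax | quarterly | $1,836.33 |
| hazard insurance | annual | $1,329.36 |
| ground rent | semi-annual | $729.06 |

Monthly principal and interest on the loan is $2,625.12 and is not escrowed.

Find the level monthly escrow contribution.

$1,085.37

Windstorm insurance — $2,891.64/yr
County property tax — $1,836.33 × 4 = $7,345.32/yr
Hazard insurance — $1,329.36/yr
Ground rent — $729.06 × 2 = $1,458.12/yr
Total per year = $2,891.64 + $7,345.32 + $1,329.36 + $1,458.12 = $13,024.44
Monthly escrow = $13,024.44 ÷ 12 = $1,085.37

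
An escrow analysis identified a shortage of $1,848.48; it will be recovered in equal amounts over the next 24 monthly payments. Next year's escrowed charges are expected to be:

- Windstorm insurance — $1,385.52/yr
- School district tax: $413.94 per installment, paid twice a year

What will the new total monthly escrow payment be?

$261.47

Windstorm insurance = $1,385.52/yr
School district tax = $413.94 × 2 = $827.88/yr
Total annual escrow = $1,385.52 + $827.88 = $2,213.40
Per month = $2,213.40 / 12 = $184.45
Monthly shortage recovery: $1,848.48 / 24 = $77.02
Adjusted monthly = $184.45 + $77.02 = $261.47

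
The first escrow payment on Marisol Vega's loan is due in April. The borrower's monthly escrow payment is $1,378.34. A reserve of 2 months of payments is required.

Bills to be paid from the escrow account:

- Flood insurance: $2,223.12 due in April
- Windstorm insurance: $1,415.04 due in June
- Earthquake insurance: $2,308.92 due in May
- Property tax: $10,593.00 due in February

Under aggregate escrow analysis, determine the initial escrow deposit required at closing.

Cushion = 2 × $1,378.34 = $2,756.68
Trial balance (start $0, +$1,378.34 each month, − disbursements):
  Apr: +$1,378.34 − $2,223.12 → -$844.78
  May: +$1,378.34 − $2,308.92 → -$1,775.36
  Jun: +$1,378.34 − $1,415.04 → -$1,812.06
  Jul: +$1,378.34 → -$433.72
  Aug: +$1,378.34 → $944.62
  Sep: +$1,378.34 → $2,322.96
  Oct: +$1,378.34 → $3,701.30
  Nov: +$1,378.34 → $5,079.64
  Dec: +$1,378.34 → $6,457.98
  Jan: +$1,378.34 → $7,836.32
  Feb: +$1,378.34 − $10,593.00 → -$1,378.34
  Mar: +$1,378.34 → $0.00
Lowest trial balance = -$1,812.06 (Jun)
Initial deposit = cushion − low point = $2,756.68 − (-$1,812.06) = $4,568.74

$4,568.74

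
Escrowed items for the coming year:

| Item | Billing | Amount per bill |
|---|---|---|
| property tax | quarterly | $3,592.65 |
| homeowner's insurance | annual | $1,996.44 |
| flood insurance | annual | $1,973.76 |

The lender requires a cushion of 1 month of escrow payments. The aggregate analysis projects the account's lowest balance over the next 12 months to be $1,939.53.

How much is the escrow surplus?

Property tax = $3,592.65 × 4 = $14,370.60 annually
Homeowner's insurance = $1,996.44 annually
Flood insurance = $1,973.76 annually
Yearly total = $18,340.80
Monthly escrow = $18,340.80 ÷ 12 = $1,528.40
Required cushion = 1 × $1,528.40 = $1,528.40
Surplus = $1,939.53 − $1,528.40 = $411.13

$411.13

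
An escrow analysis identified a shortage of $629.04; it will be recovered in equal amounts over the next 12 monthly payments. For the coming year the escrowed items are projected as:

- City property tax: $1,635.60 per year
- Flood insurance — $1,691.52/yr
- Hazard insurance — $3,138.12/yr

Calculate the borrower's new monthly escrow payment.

City property tax: $1,635.60
Flood insurance: $1,691.52
Hazard insurance: $3,138.12
Total annual escrow = $1,635.60 + $1,691.52 + $3,138.12 = $6,465.24
Monthly escrow = $6,465.24 / 12 = $538.77
Shortage per month = $629.04 ÷ 12 = $52.42
New monthly escrow = $538.77 + $52.42 = $591.19

$591.19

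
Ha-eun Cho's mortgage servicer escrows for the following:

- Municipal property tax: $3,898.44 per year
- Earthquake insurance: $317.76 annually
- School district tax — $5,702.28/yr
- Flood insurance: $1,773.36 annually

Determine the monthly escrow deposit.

$974.32

Municipal property tax — $3,898.44 per year
Earthquake insurance — $317.76 per year
School district tax — $5,702.28 per year
Flood insurance — $1,773.36 per year
Yearly total = $3,898.44 + $317.76 + $5,702.28 + $1,773.36 = $11,691.84
Base monthly escrow = $11,691.84 ÷ 12 = $974.32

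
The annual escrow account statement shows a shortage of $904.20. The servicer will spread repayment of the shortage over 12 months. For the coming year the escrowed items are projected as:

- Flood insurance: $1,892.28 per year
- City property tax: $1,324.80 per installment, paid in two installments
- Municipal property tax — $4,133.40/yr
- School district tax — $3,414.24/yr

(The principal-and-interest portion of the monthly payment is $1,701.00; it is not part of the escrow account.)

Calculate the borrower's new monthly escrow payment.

Flood insurance — $1,892.28/yr
City property tax — $1,324.80 × 2 = $2,649.60/yr
Municipal property tax — $4,133.40/yr
School district tax — $3,414.24/yr
Total per year = $1,892.28 + $2,649.60 + $4,133.40 + $3,414.24 = $12,089.52
Monthly escrow = $12,089.52 / 12 = $1,007.46
Monthly shortage recovery: $904.20 ÷ 12 = $75.35
New monthly escrow = $1,007.46 + $75.35 = $1,082.81

$1,082.81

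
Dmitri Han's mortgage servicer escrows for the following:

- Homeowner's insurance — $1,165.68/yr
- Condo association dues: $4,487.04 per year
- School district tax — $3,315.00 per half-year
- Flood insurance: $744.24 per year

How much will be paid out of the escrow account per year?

Homeowner's insurance — $1,165.68 annually
Condo association dues — $4,487.04 annually
School district tax — $3,315.00 × 2 = $6,630.00 annually
Flood insurance — $744.24 annually
Yearly total = $13,026.96

$13,026.96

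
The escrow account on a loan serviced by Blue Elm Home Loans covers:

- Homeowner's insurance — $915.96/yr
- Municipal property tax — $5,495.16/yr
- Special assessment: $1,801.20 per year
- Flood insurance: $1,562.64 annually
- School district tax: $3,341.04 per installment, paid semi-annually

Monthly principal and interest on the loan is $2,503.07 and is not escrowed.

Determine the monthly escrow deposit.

Homeowner's insurance = $915.96
Municipal property tax = $5,495.16
Special assessment = $1,801.20
Flood insurance = $1,562.64
School district tax = $3,341.04 × 2 = $6,682.08
Yearly total = $915.96 + $5,495.16 + $1,801.20 + $1,562.64 + $6,682.08 = $16,457.04
Base monthly escrow = $16,457.04 ÷ 12 = $1,371.42

$1,371.42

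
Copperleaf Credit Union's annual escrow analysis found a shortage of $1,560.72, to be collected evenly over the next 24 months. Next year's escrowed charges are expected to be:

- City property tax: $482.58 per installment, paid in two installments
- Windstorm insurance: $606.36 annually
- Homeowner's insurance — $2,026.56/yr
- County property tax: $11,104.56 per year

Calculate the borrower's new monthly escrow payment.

City property tax: $482.58 × 2 = $965.16
Windstorm insurance: $606.36
Homeowner's insurance: $2,026.56
County property tax: $11,104.56
Annual escrow total = $965.16 + $606.36 + $2,026.56 + $11,104.56 = $14,702.64
Monthly = $14,702.64 / 12 = $1,225.22
Monthly shortage recovery: $1,560.72 / 24 = $65.03
Adjusted monthly = $1,225.22 + $65.03 = $1,290.25

$1,290.25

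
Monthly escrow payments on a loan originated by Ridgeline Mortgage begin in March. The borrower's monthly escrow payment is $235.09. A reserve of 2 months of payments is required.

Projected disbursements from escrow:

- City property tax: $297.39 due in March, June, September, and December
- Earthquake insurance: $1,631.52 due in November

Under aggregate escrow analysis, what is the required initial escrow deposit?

$940.36

Cushion = 2 × $235.09 = $470.18
Trial balance (start $0, +$235.09 each month, − disbursements):
  Mar: +$235.09 − $297.39 → -$62.30
  Apr: +$235.09 → $172.79
  May: +$235.09 → $407.88
  Jun: +$235.09 − $297.39 → $345.58
  Jul: +$235.09 → $580.67
  Aug: +$235.09 → $815.76
  Sep: +$235.09 − $297.39 → $753.46
  Oct: +$235.09 → $988.55
  Nov: +$235.09 − $1,631.52 → -$407.88
  Dec: +$235.09 − $297.39 → -$470.18
  Jan: +$235.09 → -$235.09
  Feb: +$235.09 → $0.00
Lowest trial balance = -$470.18 (Dec)
Initial deposit = cushion − low point = $470.18 − (-$470.18) = $940.36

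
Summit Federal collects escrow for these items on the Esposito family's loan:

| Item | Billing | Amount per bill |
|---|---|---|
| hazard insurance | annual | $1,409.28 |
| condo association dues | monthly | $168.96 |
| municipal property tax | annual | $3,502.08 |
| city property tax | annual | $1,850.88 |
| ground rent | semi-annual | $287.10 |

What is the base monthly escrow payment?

Hazard insurance: $1,409.28 per year
Condo association dues: $168.96 × 12 = $2,027.52 per year
Municipal property tax: $3,502.08 per year
City property tax: $1,850.88 per year
Ground rent: $287.10 × 2 = $574.20 per year
Total annual escrow = $1,409.28 + $2,027.52 + $3,502.08 + $1,850.88 + $574.20 = $9,363.96
Base monthly escrow = $9,363.96 ÷ 12 = $780.33

$780.33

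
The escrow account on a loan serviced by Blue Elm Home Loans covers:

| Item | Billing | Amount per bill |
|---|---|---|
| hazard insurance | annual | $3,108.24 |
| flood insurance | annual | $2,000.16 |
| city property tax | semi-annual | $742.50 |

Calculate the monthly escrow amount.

Hazard insurance = $3,108.24/yr
Flood insurance = $2,000.16/yr
City property tax = $742.50 × 2 = $1,485.00/yr
Total annual escrow = $6,593.40
Per month = $6,593.40 / 12 = $549.45

$549.45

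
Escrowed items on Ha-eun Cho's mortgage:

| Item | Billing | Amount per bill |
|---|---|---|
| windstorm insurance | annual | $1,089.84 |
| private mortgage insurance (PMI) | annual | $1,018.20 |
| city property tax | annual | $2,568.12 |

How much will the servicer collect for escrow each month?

$389.68

Windstorm insurance = $1,089.84
Private mortgage insurance (PMI) = $1,018.20
City property tax = $2,568.12
Total annual escrow = $1,089.84 + $1,018.20 + $2,568.12 = $4,676.16
Monthly escrow = $4,676.16 ÷ 12 = $389.68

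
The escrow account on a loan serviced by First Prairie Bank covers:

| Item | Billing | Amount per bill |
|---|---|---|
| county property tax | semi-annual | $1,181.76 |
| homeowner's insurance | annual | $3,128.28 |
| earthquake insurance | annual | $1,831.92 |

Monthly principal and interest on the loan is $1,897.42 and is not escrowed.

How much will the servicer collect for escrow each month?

$610.31

County property tax — $1,181.76 × 2 = $2,363.52
Homeowner's insurance — $3,128.28
Earthquake insurance — $1,831.92
Combined annual = $7,323.72
Per month = $7,323.72 / 12 = $610.31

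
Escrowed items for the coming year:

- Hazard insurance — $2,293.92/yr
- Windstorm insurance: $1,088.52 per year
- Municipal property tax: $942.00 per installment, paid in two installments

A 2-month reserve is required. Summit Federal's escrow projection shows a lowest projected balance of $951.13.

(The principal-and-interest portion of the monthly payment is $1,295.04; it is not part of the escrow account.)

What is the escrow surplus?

Hazard insurance = $2,293.92/yr
Windstorm insurance = $1,088.52/yr
Municipal property tax = $942.00 × 2 = $1,884.00/yr
Combined annual = $5,266.44
Monthly = $5,266.44 / 12 = $438.87
Required reserve = 2 × $438.87 = $877.74
Excess over cushion: $951.13 − $877.74 = $73.39

$73.39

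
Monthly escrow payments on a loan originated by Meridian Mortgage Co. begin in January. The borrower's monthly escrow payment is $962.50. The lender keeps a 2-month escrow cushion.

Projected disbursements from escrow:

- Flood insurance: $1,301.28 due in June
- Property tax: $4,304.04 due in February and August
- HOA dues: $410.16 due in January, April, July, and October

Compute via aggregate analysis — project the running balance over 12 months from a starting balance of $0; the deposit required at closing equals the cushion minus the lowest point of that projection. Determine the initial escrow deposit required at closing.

$5,364.84

Cushion = 2 × $962.50 = $1,925.00
Trial balance (start $0, +$962.50 each month, − disbursements):
  Jan: +$962.50 − $410.16 → $552.34
  Feb: +$962.50 − $4,304.04 → -$2,789.20
  Mar: +$962.50 → -$1,826.70
  Apr: +$962.50 − $410.16 → -$1,274.36
  May: +$962.50 → -$311.86
  Jun: +$962.50 − $1,301.28 → -$650.64
  Jul: +$962.50 − $410.16 → -$98.30
  Aug: +$962.50 − $4,304.04 → -$3,439.84
  Sep: +$962.50 → -$2,477.34
  Oct: +$962.50 − $410.16 → -$1,925.00
  Nov: +$962.50 → -$962.50
  Dec: +$962.50 → $0.00
Lowest trial balance = -$3,439.84 (Aug)
Initial deposit = cushion − low point = $1,925.00 − (-$3,439.84) = $5,364.84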